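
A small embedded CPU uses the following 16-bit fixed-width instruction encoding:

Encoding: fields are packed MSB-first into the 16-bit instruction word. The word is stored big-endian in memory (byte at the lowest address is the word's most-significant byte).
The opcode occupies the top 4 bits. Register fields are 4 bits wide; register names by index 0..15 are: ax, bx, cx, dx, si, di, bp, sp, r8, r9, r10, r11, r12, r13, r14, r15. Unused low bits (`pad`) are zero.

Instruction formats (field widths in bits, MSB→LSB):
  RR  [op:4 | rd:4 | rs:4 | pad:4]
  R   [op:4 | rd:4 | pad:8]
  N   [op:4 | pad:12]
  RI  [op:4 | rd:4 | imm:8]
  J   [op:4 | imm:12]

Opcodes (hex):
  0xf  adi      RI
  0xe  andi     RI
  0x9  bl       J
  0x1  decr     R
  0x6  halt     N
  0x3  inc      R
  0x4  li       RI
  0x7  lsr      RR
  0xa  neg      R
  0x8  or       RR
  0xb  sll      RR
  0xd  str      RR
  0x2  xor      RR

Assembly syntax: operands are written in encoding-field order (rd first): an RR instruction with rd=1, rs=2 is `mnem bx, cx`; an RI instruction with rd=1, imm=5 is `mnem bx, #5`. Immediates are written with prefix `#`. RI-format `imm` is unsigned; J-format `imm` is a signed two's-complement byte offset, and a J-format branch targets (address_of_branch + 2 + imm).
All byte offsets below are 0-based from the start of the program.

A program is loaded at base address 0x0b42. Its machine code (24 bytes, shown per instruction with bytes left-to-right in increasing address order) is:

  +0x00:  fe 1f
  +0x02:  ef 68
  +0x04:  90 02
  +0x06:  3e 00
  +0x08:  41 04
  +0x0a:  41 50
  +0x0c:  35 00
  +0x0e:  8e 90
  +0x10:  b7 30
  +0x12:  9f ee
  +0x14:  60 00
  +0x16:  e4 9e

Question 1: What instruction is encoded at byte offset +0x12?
bl #-18

@+12  big-endian(9f ee) = 0x9fee
  opcode bits[15:12]=0x9: bl/J
  imm: (w>>0)&0xfff=0xfee (s12→-18) → #-18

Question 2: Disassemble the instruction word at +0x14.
off 0x14: read 60 00 as big → 0x6000
  top 4b → 0x6 → halt [N]

halt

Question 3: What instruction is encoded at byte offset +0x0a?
li bx, #80

+0x0a: 41 50 ⇒ word 0x4150 (big)
  top 4b → 0x4 → li [RI]
  [11:8] rd=1 = bx
  [7:0] imm=80 = #80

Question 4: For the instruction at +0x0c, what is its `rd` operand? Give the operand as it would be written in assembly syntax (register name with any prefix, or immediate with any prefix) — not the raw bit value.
+0x0c: 35 00 ⇒ word 0x3500 (big)
  top 4b → 0x3 → inc [R]
  rd@[11:8]=0x5 ⇒ di

di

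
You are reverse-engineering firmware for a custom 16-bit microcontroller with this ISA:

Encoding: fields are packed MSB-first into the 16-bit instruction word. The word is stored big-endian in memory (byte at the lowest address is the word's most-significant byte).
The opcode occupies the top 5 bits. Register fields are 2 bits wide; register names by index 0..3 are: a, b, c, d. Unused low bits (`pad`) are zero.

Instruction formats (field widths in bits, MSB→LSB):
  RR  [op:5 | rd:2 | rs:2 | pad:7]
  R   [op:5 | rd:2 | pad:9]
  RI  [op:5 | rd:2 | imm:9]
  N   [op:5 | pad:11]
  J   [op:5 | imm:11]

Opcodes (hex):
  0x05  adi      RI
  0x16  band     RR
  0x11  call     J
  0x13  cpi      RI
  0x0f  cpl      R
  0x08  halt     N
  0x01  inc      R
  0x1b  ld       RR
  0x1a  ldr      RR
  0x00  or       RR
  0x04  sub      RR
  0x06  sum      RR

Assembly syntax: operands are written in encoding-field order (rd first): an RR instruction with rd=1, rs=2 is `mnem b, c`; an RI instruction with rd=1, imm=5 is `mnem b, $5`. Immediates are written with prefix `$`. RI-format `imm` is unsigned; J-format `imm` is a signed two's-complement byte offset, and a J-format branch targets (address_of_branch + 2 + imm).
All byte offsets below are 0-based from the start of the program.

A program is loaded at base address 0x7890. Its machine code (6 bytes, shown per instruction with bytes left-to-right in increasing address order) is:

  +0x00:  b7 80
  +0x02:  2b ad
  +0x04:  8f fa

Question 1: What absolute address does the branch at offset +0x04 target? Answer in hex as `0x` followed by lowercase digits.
0x7890

[04] 8f fa → 0x8ffa
  opcode bits[15:11]=0x11: call/J
  imm@[10:0]=0x7fa (s11→-6) ⇒ $-6
  target = base 0x7890 + off 0x04 + 2 + imm -6 = 0x7890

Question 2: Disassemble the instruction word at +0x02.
[02] 2b ad → 0x2bad
  op=0x2bad>>11=0x5 ⇒ adi (RI)
  rd: (w>>9)&0x3=0x1 → b
  imm: (w>>0)&0x1ff=0x1ad → $429

adi b, $429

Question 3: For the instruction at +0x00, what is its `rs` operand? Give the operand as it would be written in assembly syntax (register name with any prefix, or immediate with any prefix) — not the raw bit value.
[00] b7 80 → 0xb780
  op=0xb780>>11=0x16 ⇒ band (RR)
  rd: (w>>9)&0x3=0x3 → d
  rs: (w>>7)&0x3=0x3 → d

d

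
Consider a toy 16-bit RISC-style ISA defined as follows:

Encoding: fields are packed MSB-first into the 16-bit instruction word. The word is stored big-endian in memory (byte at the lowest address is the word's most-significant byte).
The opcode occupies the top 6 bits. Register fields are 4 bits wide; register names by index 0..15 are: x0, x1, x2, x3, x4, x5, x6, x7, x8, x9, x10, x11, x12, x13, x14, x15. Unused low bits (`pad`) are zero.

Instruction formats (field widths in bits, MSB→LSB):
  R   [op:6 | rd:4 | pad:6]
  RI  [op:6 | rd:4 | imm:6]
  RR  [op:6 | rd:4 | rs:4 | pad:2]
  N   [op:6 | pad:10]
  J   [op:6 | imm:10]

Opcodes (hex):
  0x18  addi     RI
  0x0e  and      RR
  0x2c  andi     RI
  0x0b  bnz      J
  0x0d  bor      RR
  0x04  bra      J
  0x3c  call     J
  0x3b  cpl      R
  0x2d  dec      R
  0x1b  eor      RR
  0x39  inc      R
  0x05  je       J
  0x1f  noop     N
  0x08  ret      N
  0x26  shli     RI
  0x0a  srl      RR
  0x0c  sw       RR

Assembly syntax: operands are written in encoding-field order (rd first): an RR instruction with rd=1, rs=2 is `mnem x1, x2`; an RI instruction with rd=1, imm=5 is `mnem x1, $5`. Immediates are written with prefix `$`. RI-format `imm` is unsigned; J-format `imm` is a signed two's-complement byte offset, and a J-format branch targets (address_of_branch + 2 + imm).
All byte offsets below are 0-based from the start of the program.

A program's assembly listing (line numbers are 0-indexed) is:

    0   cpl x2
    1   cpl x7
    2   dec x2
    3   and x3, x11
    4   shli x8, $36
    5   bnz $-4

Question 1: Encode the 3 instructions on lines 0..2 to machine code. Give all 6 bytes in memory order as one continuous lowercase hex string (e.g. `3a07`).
line 0 (cpl): pack op=0x3b:6|rd=2:4|pad=0:6 = 0xec80; big→ ec 80
line 1 (cpl): pack op=0x3b:6|rd=7:4|pad=0:6 = 0xedc0; big→ ed c0
line 2 (dec): pack op=0x2d:6|rd=2:4|pad=0:6 = 0xb480; big→ b4 80

ec80edc0b480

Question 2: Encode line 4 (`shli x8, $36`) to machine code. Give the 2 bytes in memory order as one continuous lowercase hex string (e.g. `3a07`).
line 4 (shli): pack op=0x26:6|rd=8:4|imm=36:6 = 0x9a24; big→ 9a 24

9a24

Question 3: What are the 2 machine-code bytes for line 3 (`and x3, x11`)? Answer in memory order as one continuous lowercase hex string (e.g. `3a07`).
38ec

L3: and op=0xe:6|rd=3:4|rs=11:4|pad=0:2 ⇒ 0x38ec ⇒ big 38 ec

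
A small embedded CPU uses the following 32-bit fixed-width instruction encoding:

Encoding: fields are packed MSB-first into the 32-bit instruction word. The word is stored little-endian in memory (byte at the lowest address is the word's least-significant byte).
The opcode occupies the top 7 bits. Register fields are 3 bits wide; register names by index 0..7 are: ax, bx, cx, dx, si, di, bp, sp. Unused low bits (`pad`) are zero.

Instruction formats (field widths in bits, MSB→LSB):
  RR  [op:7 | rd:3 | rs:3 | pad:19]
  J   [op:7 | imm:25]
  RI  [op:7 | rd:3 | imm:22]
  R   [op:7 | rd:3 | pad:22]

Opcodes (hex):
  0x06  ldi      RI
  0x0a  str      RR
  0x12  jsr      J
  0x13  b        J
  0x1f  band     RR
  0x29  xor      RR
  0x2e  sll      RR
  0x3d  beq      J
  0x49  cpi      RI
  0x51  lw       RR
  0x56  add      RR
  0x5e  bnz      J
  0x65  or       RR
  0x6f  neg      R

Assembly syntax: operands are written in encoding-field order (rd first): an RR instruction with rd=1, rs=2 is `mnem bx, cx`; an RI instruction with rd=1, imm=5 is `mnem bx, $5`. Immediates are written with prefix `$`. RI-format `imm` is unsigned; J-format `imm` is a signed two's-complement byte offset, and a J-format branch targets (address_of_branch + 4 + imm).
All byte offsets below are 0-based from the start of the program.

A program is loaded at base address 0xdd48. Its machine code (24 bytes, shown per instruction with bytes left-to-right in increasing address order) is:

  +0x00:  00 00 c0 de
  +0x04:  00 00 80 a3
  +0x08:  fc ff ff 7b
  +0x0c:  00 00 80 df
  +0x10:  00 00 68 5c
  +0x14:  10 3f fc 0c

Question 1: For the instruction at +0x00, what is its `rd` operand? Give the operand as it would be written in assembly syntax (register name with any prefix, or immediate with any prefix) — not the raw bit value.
off 0x00: read 00 00 c0 de as little → 0xdec00000
  opcode bits[31:25]=0x6f: neg/R
  rd@[24:22]=0x3 ⇒ dx

dx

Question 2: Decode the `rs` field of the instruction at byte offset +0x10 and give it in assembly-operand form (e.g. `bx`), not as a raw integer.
+0x10: 00 00 68 5c ⇒ word 0x5c680000 (little)
  top 7b → 0x2e → sll [RR]
  rd: (w>>22)&0x7=0x1 → bx
  rs: (w>>19)&0x7=0x5 → di

di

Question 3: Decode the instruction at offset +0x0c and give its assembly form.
neg bp

+0x0c: 00 00 80 df ⇒ word 0xdf800000 (little)
  op=0xdf800000>>25=0x6f ⇒ neg (R)
  [24:22] rd=6 = bp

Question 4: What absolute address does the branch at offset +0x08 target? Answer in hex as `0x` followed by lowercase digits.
off 0x08: read fc ff ff 7b as little → 0x7bfffffc
  top 7b → 0x3d → beq [J]
  imm: (w>>0)&0x1ffffff=0x1fffffc (s25→-4) → $-4
  target = base 0xdd48 + off 0x08 + 4 + imm -4 = 0xdd50

0xdd50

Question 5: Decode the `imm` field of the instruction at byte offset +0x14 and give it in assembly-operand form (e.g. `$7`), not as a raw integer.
$3948304

off 0x14: read 10 3f fc 0c as little → 0x0cfc3f10
  op=0x0cfc3f10>>25=0x6 ⇒ ldi (RI)
  [24:22] rd=3 = dx
  [21:0] imm=3948304 = $3948304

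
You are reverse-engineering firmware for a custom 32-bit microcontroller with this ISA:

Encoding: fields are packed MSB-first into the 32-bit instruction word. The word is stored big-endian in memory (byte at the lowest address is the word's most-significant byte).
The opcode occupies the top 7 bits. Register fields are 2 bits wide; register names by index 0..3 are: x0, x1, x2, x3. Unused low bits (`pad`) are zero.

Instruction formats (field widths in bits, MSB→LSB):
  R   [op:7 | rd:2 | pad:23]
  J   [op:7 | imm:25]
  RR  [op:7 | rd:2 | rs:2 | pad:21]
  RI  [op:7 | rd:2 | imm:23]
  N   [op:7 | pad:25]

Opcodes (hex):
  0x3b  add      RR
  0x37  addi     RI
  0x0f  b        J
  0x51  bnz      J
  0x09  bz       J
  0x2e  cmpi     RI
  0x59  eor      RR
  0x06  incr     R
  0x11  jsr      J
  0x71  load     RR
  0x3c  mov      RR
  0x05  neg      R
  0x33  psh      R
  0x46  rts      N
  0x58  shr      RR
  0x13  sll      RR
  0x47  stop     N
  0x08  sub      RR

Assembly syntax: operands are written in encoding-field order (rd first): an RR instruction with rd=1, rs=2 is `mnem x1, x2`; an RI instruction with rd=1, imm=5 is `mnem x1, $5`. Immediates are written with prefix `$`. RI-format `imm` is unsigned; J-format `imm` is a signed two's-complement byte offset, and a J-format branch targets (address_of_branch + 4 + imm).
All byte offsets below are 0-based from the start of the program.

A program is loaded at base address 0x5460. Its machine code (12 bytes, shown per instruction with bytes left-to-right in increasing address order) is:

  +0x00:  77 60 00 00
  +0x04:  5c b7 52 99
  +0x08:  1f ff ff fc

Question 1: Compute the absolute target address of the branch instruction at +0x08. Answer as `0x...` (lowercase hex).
[08] 1f ff ff fc → 0x1ffffffc
  opcode bits[31:25]=0xf: b/J
  imm: (w>>0)&0x1ffffff=0x1fffffc (s25→-4) → $-4
  target = base 0x5460 + off 0x08 + 4 + imm -4 = 0x5468

0x5468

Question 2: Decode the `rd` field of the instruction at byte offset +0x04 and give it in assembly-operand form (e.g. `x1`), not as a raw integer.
+0x04: 5c b7 52 99 ⇒ word 0x5cb75299 (big)
  top 7b → 0x2e → cmpi [RI]
  rd@[24:23]=0x1 ⇒ x1
  imm@[22:0]=0x375299 ⇒ $3625625

x1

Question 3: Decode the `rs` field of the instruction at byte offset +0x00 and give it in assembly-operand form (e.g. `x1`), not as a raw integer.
x3

+0x00: 77 60 00 00 ⇒ word 0x77600000 (big)
  op=0x77600000>>25=0x3b ⇒ add (RR)
  rd@[24:23]=0x2 ⇒ x2
  rs@[22:21]=0x3 ⇒ x3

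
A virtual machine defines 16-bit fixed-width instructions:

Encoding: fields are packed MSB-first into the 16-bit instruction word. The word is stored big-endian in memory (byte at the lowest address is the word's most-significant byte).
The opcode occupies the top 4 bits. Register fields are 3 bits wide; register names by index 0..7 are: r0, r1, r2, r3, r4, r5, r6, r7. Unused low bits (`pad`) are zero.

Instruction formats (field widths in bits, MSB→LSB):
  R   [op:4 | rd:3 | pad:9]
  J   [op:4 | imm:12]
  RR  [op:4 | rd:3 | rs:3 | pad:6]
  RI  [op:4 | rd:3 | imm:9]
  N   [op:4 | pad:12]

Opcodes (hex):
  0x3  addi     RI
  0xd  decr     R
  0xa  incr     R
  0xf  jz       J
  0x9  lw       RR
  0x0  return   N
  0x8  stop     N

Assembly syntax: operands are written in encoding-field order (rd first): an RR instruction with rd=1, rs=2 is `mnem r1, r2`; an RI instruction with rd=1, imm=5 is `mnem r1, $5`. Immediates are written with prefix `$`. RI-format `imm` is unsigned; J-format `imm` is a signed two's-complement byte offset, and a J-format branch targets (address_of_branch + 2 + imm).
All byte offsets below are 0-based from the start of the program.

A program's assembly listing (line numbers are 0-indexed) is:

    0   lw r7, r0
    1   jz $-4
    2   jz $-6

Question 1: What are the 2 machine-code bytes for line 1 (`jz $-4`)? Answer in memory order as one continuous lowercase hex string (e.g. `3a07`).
fffc

1. jz fields op=0xf:4|imm=-4:12 → word fffch → ff fc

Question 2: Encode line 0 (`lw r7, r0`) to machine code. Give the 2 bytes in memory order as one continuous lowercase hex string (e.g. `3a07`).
line 0 (lw): pack op=0x9:4|rd=7:3|rs=0:3|pad=0:6 = 0x9e00; big→ 9e 00

9e00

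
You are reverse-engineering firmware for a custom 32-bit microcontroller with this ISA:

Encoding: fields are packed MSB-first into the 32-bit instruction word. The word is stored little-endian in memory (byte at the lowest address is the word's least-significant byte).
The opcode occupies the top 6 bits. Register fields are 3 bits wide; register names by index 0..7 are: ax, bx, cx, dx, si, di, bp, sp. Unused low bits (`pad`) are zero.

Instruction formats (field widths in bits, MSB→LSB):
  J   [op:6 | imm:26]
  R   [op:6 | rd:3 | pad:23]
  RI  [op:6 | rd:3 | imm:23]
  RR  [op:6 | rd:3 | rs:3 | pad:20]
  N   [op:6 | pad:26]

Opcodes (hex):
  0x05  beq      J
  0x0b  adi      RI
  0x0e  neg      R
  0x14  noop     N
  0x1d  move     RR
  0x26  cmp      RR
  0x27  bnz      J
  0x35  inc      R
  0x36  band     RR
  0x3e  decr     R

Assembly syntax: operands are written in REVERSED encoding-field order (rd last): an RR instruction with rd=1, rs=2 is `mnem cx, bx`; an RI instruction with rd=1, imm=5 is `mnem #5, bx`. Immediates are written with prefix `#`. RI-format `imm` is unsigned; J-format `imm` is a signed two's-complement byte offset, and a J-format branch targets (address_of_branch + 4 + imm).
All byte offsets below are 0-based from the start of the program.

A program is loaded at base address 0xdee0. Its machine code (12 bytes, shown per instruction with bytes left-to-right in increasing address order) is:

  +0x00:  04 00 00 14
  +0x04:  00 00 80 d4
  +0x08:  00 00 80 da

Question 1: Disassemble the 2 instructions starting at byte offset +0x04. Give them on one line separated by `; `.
inc bx; band ax, di

+0x04: 00 00 80 d4 ⇒ word 0xd4800000 (little)
  top 6b → 0x35 → inc [R]
  rd@[25:23]=0x1 ⇒ bx
+0x08: 00 00 80 da ⇒ word 0xda800000 (little)
  top 6b → 0x36 → band [RR]
  rd@[25:23]=0x5 ⇒ di
  rs@[22:20]=0x0 ⇒ ax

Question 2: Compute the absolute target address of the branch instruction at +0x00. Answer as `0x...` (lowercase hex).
+0x00: 04 00 00 14 ⇒ word 0x14000004 (little)
  opcode bits[31:26]=0x5: beq/J
  [25:0] imm=4 = #4
  target = base 0xdee0 + off 0x00 + 4 + imm 4 = 0xdee8

0xdee8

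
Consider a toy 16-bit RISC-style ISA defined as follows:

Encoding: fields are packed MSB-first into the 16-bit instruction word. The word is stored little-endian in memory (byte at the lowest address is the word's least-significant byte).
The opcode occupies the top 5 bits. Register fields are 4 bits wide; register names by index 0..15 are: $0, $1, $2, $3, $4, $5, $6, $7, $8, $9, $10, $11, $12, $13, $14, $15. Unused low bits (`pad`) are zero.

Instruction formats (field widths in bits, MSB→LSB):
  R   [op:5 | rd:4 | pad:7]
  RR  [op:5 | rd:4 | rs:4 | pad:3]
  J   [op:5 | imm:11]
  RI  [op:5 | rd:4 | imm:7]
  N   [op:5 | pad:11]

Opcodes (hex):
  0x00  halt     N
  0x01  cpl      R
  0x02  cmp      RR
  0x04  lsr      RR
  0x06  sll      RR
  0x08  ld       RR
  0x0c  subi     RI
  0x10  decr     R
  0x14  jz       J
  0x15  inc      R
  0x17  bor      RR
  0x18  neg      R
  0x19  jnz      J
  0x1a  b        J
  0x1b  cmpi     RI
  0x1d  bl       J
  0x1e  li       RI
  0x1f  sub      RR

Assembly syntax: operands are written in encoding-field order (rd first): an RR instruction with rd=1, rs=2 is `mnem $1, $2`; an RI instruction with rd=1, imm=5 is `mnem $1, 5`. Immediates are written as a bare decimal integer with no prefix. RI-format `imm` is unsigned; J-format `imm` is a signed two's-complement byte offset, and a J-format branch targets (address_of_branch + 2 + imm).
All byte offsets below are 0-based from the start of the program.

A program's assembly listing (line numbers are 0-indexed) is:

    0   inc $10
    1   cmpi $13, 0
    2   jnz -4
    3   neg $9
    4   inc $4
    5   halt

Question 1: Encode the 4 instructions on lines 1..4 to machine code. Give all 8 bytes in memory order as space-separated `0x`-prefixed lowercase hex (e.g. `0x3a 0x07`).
0x80 0xde 0xfc 0xcf 0x80 0xc4 0x00 0xaa

line 1 (cmpi): pack op=0x1b:5|rd=13:4|imm=0:7 = 0xde80; little→ 80 de
line 2 (jnz): pack op=0x19:5|imm=-4:11 = 0xcffc; little→ fc cf
line 3 (neg): pack op=0x18:5|rd=9:4|pad=0:7 = 0xc480; little→ 80 c4
line 4 (inc): pack op=0x15:5|rd=4:4|pad=0:7 = 0xaa00; little→ 00 aa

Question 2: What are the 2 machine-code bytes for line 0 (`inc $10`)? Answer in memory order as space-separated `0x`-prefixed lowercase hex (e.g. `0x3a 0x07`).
L0: inc op=0x15:5|rd=10:4|pad=0:7 ⇒ 0xad00 ⇒ little 00 ad

0x00 0xad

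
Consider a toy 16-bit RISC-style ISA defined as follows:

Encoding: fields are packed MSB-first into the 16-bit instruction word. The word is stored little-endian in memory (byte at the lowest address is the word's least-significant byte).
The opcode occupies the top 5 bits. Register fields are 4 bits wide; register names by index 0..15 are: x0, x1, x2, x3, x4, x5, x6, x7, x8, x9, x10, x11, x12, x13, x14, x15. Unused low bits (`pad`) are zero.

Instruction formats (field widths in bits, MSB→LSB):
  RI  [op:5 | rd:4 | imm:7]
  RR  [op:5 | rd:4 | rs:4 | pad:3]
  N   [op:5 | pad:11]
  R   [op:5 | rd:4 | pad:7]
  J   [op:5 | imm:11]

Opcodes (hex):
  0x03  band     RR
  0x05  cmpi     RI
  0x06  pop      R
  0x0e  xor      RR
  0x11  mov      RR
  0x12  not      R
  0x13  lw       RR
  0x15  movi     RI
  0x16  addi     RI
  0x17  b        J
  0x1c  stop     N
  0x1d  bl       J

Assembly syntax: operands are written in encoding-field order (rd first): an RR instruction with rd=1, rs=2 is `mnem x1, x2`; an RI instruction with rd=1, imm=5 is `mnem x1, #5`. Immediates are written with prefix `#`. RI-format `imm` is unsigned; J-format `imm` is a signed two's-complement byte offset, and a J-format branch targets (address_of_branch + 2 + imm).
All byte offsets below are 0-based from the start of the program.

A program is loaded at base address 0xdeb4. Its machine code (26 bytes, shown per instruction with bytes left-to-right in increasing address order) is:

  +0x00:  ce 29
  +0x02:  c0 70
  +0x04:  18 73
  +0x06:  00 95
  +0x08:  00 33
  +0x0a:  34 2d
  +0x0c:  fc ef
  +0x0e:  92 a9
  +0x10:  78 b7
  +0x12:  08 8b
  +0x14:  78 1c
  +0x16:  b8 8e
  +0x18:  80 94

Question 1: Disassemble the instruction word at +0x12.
mov x6, x1

@+12  little-endian(08 8b) = 0x8b08
  top 5b → 0x11 → mov [RR]
  rd: (w>>7)&0xf=0x6 → x6
  rs: (w>>3)&0xf=0x1 → x1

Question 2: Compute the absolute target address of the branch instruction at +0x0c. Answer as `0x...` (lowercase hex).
[0c] fc ef → 0xeffc
  top 5b → 0x1d → bl [J]
  imm: (w>>0)&0x7ff=0x7fc (s11→-4) → #-4
  target = base 0xdeb4 + off 0x0c + 2 + imm -4 = 0xdebe

0xdebe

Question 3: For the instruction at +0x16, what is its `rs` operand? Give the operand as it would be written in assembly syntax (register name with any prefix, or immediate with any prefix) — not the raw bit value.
x7

+0x16: b8 8e ⇒ word 0x8eb8 (little)
  op=0x8eb8>>11=0x11 ⇒ mov (RR)
  [10:7] rd=13 = x13
  [6:3] rs=7 = x7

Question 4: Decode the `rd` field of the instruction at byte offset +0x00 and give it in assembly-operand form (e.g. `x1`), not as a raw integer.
x3

[00] ce 29 → 0x29ce
  opcode bits[15:11]=0x5: cmpi/RI
  rd@[10:7]=0x3 ⇒ x3
  imm@[6:0]=0x4e ⇒ #78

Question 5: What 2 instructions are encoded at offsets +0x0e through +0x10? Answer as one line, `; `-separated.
movi x3, #18; addi x14, #120

off 0x0e: read 92 a9 as little → 0xa992
  opcode bits[15:11]=0x15: movi/RI
  [10:7] rd=3 = x3
  [6:0] imm=18 = #18
off 0x10: read 78 b7 as little → 0xb778
  opcode bits[15:11]=0x16: addi/RI
  [10:7] rd=14 = x14
  [6:0] imm=120 = #120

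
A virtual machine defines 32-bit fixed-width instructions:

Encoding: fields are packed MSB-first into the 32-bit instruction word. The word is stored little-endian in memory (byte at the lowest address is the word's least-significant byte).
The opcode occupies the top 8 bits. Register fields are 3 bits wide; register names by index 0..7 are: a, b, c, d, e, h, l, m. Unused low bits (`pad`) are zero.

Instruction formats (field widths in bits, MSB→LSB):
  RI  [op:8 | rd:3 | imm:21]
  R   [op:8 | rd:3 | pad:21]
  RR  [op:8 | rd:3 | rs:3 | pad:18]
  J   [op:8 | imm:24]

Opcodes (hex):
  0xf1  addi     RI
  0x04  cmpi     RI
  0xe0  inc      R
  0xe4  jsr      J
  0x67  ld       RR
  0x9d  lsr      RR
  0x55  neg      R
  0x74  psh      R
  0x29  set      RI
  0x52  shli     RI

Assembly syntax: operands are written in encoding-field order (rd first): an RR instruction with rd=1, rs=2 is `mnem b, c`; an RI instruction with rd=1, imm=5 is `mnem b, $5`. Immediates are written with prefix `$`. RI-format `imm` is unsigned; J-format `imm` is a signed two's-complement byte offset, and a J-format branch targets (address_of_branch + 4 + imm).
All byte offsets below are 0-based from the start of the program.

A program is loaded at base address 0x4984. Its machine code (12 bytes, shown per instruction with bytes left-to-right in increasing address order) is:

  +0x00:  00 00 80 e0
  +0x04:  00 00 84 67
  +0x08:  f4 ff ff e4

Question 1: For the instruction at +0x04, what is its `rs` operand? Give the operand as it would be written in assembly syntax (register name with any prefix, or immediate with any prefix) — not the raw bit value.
@+04  little-endian(00 00 84 67) = 0x67840000
  opcode bits[31:24]=0x67: ld/RR
  [23:21] rd=4 = e
  [20:18] rs=1 = b

b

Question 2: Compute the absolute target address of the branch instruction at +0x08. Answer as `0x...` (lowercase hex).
0x4984

+0x08: f4 ff ff e4 ⇒ word 0xe4fffff4 (little)
  opcode bits[31:24]=0xe4: jsr/J
  imm: (w>>0)&0xffffff=0xfffff4 (s24→-12) → $-12
  target = base 0x4984 + off 0x08 + 4 + imm -12 = 0x4984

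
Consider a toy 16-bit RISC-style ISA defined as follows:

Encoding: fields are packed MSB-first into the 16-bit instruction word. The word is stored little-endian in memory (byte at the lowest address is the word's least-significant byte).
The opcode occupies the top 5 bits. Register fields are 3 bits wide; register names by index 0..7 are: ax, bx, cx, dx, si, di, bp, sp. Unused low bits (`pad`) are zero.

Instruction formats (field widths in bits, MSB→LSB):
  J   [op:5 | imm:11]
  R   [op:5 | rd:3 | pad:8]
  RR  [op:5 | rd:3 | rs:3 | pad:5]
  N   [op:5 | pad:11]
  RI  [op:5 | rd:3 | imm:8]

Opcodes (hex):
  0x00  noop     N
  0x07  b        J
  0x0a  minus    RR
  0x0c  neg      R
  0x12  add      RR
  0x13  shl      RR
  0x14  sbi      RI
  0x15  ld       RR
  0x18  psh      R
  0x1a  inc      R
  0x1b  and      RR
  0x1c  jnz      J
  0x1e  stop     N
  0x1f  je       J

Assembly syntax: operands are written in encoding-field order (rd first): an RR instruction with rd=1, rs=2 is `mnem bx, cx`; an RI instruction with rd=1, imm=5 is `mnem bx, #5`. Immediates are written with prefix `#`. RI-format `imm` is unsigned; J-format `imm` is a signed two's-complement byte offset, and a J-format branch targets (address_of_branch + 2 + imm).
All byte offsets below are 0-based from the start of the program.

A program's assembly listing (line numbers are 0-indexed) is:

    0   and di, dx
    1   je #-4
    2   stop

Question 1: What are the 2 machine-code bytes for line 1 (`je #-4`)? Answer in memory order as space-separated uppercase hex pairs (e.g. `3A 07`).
FC FF

1. je fields op=0x1f:5|imm=-4:11 → word fffch → fc ff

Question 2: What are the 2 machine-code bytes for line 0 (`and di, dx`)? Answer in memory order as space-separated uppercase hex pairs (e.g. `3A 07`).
60 DD

line 0 (and): pack op=0x1b:5|rd=5:3|rs=3:3|pad=0:5 = 0xdd60; little→ 60 dd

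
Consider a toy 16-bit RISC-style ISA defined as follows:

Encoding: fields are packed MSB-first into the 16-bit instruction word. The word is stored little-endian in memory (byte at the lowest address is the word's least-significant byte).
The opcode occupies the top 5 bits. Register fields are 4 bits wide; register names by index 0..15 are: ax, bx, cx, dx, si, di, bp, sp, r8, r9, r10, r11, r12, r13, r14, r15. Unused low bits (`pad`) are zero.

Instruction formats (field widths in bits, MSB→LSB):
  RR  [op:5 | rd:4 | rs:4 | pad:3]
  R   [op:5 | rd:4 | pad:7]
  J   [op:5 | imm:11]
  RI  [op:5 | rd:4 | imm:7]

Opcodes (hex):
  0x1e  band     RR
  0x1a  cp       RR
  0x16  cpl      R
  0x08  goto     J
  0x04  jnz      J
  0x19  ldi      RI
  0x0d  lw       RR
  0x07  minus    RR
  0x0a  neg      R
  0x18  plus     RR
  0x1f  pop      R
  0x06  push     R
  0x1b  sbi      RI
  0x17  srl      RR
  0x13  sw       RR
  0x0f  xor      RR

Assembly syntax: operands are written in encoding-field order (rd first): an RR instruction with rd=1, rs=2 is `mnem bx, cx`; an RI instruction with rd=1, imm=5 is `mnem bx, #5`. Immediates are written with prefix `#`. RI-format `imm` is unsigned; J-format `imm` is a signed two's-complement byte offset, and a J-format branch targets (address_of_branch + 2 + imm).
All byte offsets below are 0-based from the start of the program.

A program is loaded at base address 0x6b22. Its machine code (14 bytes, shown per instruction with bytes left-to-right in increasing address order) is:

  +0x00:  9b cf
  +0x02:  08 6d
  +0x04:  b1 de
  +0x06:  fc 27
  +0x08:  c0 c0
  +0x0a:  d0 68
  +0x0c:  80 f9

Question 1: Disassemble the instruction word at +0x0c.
@+0c  little-endian(80 f9) = 0xf980
  op=0xf980>>11=0x1f ⇒ pop (R)
  rd: (w>>7)&0xf=0x3 → dx

pop dx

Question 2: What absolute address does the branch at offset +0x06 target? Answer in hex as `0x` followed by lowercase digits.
+0x06: fc 27 ⇒ word 0x27fc (little)
  opcode bits[15:11]=0x4: jnz/J
  [10:0] imm=2044 (s11→-4) = #-4
  target = base 0x6b22 + off 0x06 + 2 + imm -4 = 0x6b26

0x6b26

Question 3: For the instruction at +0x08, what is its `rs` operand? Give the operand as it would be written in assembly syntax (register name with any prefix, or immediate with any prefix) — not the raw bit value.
r8

off 0x08: read c0 c0 as little → 0xc0c0
  top 5b → 0x18 → plus [RR]
  rd@[10:7]=0x1 ⇒ bx
  rs@[6:3]=0x8 ⇒ r8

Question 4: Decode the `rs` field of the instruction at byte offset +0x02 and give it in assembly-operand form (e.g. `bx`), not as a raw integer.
bx

off 0x02: read 08 6d as little → 0x6d08
  op=0x6d08>>11=0xd ⇒ lw (RR)
  rd@[10:7]=0xa ⇒ r10
  rs@[6:3]=0x1 ⇒ bx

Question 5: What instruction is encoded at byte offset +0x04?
sbi r13, #49

[04] b1 de → 0xdeb1
  opcode bits[15:11]=0x1b: sbi/RI
  rd: (w>>7)&0xf=0xd → r13
  imm: (w>>0)&0x7f=0x31 → #49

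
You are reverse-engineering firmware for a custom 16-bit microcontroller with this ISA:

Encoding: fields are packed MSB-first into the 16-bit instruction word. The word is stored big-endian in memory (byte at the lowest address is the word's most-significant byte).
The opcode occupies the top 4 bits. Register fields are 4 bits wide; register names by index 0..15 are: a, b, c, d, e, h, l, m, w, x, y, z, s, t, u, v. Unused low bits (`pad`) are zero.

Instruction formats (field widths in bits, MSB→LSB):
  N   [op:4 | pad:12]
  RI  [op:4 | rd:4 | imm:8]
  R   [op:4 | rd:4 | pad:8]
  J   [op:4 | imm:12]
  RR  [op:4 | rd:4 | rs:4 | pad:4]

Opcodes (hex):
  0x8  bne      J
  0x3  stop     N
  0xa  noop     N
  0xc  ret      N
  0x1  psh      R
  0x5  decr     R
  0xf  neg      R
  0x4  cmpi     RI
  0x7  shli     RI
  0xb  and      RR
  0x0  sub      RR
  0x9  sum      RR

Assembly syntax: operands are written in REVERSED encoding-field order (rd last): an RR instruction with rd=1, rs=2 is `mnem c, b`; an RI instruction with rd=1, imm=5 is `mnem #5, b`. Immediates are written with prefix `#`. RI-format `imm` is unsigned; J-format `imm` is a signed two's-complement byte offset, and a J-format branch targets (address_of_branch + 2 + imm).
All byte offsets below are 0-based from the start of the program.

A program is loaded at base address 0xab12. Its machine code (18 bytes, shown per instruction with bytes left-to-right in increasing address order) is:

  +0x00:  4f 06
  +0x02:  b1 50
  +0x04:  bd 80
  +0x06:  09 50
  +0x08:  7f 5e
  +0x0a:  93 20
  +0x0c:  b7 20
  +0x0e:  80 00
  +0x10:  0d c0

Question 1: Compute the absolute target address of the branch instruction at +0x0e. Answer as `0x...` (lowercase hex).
0xab22

@+0e  big-endian(80 00) = 0x8000
  op=0x8000>>12=0x8 ⇒ bne (J)
  imm@[11:0]=0x0 ⇒ #0
  target = base 0xab12 + off 0x0e + 2 + imm 0 = 0xab22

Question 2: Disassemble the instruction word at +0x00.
[00] 4f 06 → 0x4f06
  opcode bits[15:12]=0x4: cmpi/RI
  rd: (w>>8)&0xf=0xf → v
  imm: (w>>0)&0xff=0x6 → #6

cmpi #6, v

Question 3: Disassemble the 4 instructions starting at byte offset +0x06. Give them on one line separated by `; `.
@+06  big-endian(09 50) = 0x0950
  opcode bits[15:12]=0x0: sub/RR
  rd@[11:8]=0x9 ⇒ x
  rs@[7:4]=0x5 ⇒ h
@+08  big-endian(7f 5e) = 0x7f5e
  opcode bits[15:12]=0x7: shli/RI
  rd@[11:8]=0xf ⇒ v
  imm@[7:0]=0x5e ⇒ #94
@+0a  big-endian(93 20) = 0x9320
  opcode bits[15:12]=0x9: sum/RR
  rd@[11:8]=0x3 ⇒ d
  rs@[7:4]=0x2 ⇒ c
@+0c  big-endian(b7 20) = 0xb720
  opcode bits[15:12]=0xb: and/RR
  rd@[11:8]=0x7 ⇒ m
  rs@[7:4]=0x2 ⇒ c

sub h, x; shli #94, v; sum c, d; and c, m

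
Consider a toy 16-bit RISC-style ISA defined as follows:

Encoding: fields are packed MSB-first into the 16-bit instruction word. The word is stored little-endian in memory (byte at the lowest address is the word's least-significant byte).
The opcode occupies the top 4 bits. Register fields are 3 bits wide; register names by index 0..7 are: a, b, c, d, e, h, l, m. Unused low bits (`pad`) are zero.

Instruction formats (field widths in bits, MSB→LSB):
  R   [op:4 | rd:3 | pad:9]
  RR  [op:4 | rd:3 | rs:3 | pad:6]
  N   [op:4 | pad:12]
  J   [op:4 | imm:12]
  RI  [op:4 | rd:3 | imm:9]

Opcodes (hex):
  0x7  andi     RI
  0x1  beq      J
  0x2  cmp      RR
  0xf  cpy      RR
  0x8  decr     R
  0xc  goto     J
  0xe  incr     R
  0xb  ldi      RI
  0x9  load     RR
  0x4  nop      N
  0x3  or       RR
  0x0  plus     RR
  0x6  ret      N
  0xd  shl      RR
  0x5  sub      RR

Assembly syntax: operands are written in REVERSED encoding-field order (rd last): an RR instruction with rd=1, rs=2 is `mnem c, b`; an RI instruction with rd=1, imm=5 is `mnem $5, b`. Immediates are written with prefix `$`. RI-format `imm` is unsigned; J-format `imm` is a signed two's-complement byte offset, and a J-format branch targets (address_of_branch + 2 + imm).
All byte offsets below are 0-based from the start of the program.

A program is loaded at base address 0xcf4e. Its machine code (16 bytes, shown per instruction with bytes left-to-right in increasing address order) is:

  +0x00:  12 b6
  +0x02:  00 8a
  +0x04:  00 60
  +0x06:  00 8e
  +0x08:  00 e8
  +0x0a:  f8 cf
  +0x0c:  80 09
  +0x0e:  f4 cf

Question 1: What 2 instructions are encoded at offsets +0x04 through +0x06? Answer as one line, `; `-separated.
[04] 00 60 → 0x6000
  op=0x6000>>12=0x6 ⇒ ret (N)
[06] 00 8e → 0x8e00
  op=0x8e00>>12=0x8 ⇒ decr (R)
  [11:9] rd=7 = m

ret; decr m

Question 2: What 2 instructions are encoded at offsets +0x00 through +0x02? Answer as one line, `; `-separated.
ldi $18, d; decr h

+0x00: 12 b6 ⇒ word 0xb612 (little)
  top 4b → 0xb → ldi [RI]
  rd@[11:9]=0x3 ⇒ d
  imm@[8:0]=0x12 ⇒ $18
+0x02: 00 8a ⇒ word 0x8a00 (little)
  top 4b → 0x8 → decr [R]
  rd@[11:9]=0x5 ⇒ h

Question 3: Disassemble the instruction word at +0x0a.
goto $-8

off 0x0a: read f8 cf as little → 0xcff8
  opcode bits[15:12]=0xc: goto/J
  [11:0] imm=4088 (s12→-8) = $-8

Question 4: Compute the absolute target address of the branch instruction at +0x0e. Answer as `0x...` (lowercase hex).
0xcf52

off 0x0e: read f4 cf as little → 0xcff4
  op=0xcff4>>12=0xc ⇒ goto (J)
  imm: (w>>0)&0xfff=0xff4 (s12→-12) → $-12
  target = base 0xcf4e + off 0x0e + 2 + imm -12 = 0xcf52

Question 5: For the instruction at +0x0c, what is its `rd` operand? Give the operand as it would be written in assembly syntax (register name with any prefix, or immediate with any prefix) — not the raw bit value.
e

[0c] 80 09 → 0x0980
  top 4b → 0x0 → plus [RR]
  rd@[11:9]=0x4 ⇒ e
  rs@[8:6]=0x6 ⇒ l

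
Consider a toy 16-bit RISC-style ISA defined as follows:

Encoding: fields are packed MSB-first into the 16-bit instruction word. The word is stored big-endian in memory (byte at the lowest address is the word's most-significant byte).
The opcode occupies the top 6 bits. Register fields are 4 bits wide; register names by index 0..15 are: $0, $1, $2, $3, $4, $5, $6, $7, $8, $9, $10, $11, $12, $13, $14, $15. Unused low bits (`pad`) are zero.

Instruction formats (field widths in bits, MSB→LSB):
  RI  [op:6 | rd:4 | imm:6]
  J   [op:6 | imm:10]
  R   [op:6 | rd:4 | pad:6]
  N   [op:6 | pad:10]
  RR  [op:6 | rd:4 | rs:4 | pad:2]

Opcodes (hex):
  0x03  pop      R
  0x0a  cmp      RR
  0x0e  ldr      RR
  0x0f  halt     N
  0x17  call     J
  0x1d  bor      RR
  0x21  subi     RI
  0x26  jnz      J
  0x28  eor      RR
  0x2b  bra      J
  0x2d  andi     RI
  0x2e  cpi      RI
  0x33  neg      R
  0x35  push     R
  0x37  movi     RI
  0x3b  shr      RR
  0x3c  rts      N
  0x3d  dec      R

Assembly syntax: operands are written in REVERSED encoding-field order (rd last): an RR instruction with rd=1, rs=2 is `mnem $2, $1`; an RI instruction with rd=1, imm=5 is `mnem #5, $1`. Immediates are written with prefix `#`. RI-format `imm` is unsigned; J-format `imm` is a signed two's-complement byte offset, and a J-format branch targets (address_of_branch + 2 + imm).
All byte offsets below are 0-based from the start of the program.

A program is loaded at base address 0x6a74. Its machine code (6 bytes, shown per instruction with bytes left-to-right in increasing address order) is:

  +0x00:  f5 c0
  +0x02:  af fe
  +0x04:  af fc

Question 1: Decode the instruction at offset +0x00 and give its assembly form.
[00] f5 c0 → 0xf5c0
  opcode bits[15:10]=0x3d: dec/R
  rd: (w>>6)&0xf=0x7 → $7

dec $7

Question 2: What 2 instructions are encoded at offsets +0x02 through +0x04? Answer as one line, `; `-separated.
@+02  big-endian(af fe) = 0xaffe
  top 6b → 0x2b → bra [J]
  imm: (w>>0)&0x3ff=0x3fe (s10→-2) → #-2
@+04  big-endian(af fc) = 0xaffc
  top 6b → 0x2b → bra [J]
  imm: (w>>0)&0x3ff=0x3fc (s10→-4) → #-4

bra #-2; bra #-4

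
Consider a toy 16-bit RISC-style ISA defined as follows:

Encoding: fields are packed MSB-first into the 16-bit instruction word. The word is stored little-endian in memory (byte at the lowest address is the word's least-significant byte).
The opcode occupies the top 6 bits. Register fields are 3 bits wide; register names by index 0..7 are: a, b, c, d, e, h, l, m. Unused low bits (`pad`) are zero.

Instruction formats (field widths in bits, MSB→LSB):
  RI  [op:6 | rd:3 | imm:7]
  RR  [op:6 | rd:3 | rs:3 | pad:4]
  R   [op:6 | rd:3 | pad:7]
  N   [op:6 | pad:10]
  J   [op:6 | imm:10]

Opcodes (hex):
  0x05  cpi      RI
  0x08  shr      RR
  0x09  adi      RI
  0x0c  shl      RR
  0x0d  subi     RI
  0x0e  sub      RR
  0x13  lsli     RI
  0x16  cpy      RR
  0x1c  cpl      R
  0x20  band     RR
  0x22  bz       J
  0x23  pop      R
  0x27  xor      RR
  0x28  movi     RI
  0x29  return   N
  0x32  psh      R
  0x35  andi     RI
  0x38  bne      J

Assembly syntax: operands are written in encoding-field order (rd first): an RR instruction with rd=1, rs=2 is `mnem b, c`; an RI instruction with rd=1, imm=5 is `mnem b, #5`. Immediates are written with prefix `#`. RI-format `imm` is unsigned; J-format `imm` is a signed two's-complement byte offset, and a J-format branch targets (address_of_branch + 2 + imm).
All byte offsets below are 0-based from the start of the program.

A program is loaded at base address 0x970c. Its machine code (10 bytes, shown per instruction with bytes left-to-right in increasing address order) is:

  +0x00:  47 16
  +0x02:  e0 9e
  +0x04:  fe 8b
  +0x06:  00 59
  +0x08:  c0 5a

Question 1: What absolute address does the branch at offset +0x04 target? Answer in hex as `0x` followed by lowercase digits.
0x9710

@+04  little-endian(fe 8b) = 0x8bfe
  opcode bits[15:10]=0x22: bz/J
  imm: (w>>0)&0x3ff=0x3fe (s10→-2) → #-2
  target = base 0x970c + off 0x04 + 2 + imm -2 = 0x9710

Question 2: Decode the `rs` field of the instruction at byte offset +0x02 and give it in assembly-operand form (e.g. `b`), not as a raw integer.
l

[02] e0 9e → 0x9ee0
  op=0x9ee0>>10=0x27 ⇒ xor (RR)
  rd@[9:7]=0x5 ⇒ h
  rs@[6:4]=0x6 ⇒ l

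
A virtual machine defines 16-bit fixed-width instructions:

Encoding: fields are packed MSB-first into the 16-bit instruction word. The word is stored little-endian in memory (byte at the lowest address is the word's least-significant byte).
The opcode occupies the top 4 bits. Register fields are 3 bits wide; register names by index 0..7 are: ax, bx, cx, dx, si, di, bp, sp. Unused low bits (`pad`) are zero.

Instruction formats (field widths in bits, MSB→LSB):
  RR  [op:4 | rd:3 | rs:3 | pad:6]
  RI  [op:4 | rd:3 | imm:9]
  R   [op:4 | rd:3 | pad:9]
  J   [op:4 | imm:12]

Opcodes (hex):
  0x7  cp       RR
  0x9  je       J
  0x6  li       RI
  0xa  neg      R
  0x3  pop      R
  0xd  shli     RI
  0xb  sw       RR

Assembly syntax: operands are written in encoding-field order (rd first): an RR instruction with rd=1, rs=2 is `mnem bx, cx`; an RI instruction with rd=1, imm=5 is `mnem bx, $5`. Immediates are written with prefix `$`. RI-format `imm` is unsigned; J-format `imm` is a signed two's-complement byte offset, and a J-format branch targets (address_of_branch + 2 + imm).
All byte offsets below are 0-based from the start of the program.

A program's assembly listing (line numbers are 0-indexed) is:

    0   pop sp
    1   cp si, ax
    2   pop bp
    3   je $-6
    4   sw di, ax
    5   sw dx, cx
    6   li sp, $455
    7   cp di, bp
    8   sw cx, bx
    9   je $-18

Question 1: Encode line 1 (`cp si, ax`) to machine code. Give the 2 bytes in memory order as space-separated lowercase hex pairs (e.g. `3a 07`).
00 78

L1: cp op=0x7:4|rd=4:3|rs=0:3|pad=0:6 ⇒ 0x7800 ⇒ little 00 78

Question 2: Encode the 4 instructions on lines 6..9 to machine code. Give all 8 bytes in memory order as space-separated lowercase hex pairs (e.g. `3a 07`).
L6: li op=0x6:4|rd=7:3|imm=455:9 ⇒ 0x6fc7 ⇒ little c7 6f
L7: cp op=0x7:4|rd=5:3|rs=6:3|pad=0:6 ⇒ 0x7b80 ⇒ little 80 7b
L8: sw op=0xb:4|rd=2:3|rs=1:3|pad=0:6 ⇒ 0xb440 ⇒ little 40 b4
L9: je op=0x9:4|imm=-18:12 ⇒ 0x9fee ⇒ little ee 9f

c7 6f 80 7b 40 b4 ee 9f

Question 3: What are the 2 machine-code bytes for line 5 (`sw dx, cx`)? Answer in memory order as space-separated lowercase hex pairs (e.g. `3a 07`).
L5: sw op=0xb:4|rd=3:3|rs=2:3|pad=0:6 ⇒ 0xb680 ⇒ little 80 b6

80 b6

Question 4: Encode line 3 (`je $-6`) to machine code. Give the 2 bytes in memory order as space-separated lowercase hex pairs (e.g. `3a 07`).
fa 9f

L3: je op=0x9:4|imm=-6:12 ⇒ 0x9ffa ⇒ little fa 9f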